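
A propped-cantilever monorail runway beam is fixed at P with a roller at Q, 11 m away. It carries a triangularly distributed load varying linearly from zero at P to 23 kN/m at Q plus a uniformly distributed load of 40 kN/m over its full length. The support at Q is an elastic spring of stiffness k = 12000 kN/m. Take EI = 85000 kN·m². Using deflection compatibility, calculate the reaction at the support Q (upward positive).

Choose R_Q as the redundant. The primary structure is the cantilever fixed at P.
Free-end deflection of the primary structure under the applied loading (downward +):
  triangular load, peak 23 at the free end: 11w₀L⁴/(120EI) = 30868/EI
  UDL 40: wL⁴/(8EI) = 73205/EI
  δ_0 = 104073/EI
Flexibility coefficient — unit upward force at Q: δ_{QQ} = L³/(3EI) = 443.7/EI.
With EI = 85000 kN·m²: δ_0 = 1.2244 m and δ_{QQ} = 0.00522 m/kN.
Compatibility — the spring shortens by R_Q/k under the reaction it provides: δ_0 − R_Q·δ_{QQ} = R_Q/k. With 1/k = 0.000083 m/kN, R_Q = δ_0 / (δ_{QQ} + 1/k) = 1.2244 / (0.00522 + 0.000083) = 230.9 kN.

R_Q = 230.9 kN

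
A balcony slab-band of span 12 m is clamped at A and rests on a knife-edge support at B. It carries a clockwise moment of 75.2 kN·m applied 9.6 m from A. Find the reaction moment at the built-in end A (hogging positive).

Take the reaction at B as the redundant and release it; the primary structure is a cantilever fixed at A.
Downward deflection at the released point B due to the loads:
  clockwise couple 75.2 at a = 9.6: M₀a(2L − a)/(2EI) = 5198/EI
Flexibility coefficient — unit upward force at B: δ_{BB} = L³/(3EI) = 576/EI.
The prop prevents deflection at B: R_B = δ_0/δ_{BB} = 5198/576 = 9.024 kN.
Moment equilibrium about A: M_A = Σ(load moments about A) − R_B·L = 75.2 − 9.024×12 = -33.09 kN·m.

M_A = -33.09 kN·m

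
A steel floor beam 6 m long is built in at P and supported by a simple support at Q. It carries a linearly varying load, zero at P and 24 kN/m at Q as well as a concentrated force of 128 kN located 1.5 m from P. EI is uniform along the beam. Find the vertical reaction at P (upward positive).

Remove the prop at Q; the released (primary) structure is a cantilever built in at P.
Deflection at Q on the released cantilever, summing each load's contribution:
  triangular load, peak 24 at the free end: 11w₀L⁴/(120EI) = 2851/EI
  point load 128 at a = 1.5: Pa²(3L − a)/(6EI) = 792/EI
  δ_0 = 3643/EI
Tip deflection under a unit load at Q: L³/(3EI) = 72/EI.
The prop prevents deflection at Q: R_Q = δ_0/δ_{QQ} = 3643/72 = 50.6 kN.
Vertical equilibrium: R_P = ΣP − R_Q = 200 − 50.6 = 149.4 kN.

R_P = 149.4 kN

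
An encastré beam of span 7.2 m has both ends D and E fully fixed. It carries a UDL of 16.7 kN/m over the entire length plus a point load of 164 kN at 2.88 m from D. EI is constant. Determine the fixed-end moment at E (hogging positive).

Release both end moments; the primary structure is a simply-supported span DE with redundants M_D and M_E.
On the primary (simply-supported) span, the end slopes from the loading are:
  at D: UDL 16.7: wL³/(24EI) = 259.7/EI
  at E: UDL 16.7: wL³/(24EI) = 259.7/EI
  at D: point load 164 at a = 2.88: Pab(L + b)/(6LEI) = 544.1/EI
  at E: point load 164 at a = 2.88: Pab(L + a)/(6LEI) = 476.1/EI
  θ_D0 = 803.8/EI,  θ_E0 = 735.8/EI
Flexibility coefficients: a unit moment at one end gives L/(3EI) there and L/(6EI) at the far end, so f₁₁ = f₂₂ = 2.4/EI and f₁₂ = f₂₁ = 1.2/EI.
Compatibility — zero rotation at each built-in end:
  2.4 M_D + 1.2 M_E = 803.8
  1.2 M_D + 2.4 M_E = 735.8
Solving the pair gives M_D = 242.2 kN·m and M_E = 185.5 kN·m (hogging).

M_E = 185.5 kN·m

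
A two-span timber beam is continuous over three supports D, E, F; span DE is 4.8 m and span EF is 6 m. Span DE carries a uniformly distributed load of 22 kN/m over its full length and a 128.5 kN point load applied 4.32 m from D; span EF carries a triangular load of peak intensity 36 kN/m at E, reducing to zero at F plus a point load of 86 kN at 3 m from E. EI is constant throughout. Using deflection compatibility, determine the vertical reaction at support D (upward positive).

Take M_E as the redundant. Released structure: two simple spans DE and EF with a hinge at E.
End slopes at the hinge E, treating each span as simply supported:
  span DE: UDL 22: wL³/(24EI) = 101.4/EI
  span DE: point load 128.5 at a = 4.32: Pab(L + a)/(6LEI) = 84.38/EI
  span EF: triangular load, peak 36: w₀L³/(45EI) = 172.8/EI
  span EF: point load 86 at a = 3: Pab(L + b)/(6LEI) = 193.5/EI
  relative rotation θ_0 = (185.8 + 366.3)/EI = 552.1/EI
A unit hogging moment at E produces rotation L₁/(3EI) + L₂/(3EI) = 3.6/EI.
Compatibility: M_E·(L₁+L₂)/(3EI) = θ_0, giving M_E = 153.3 kN·m (hogging).
Span DE, ΣM about D with M_E applied at E: R_E^{DE}·4.8 = 808.6 + 153.3, so R_E^{DE} = 200.4 kN and R_D = 234.1 − 200.4 = 33.7 kN.

R_D = 33.7 kN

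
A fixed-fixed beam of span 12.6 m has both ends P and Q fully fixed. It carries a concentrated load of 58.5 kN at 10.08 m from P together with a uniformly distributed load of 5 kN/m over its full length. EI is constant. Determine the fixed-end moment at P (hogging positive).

M_P = 89.74 kN·m

Take the two fixed-end moments M_P, M_Q as redundants; the released structure is the simple span PQ.
End rotations of the released simple span under the applied load (×1/EI):
  at P: point load 58.5 at a = 10.08: Pab(L + b)/(6LEI) = 297.2/EI
  at Q: point load 58.5 at a = 10.08: Pab(L + a)/(6LEI) = 445.8/EI
  at P: UDL 5: wL³/(24EI) = 416.7/EI
  at Q: UDL 5: wL³/(24EI) = 416.7/EI
  θ_P0 = 713.9/EI,  θ_Q0 = 862.5/EI
Flexibility coefficients: a unit moment at one end gives L/(3EI) there and L/(6EI) at the far end, so f₁₁ = f₂₂ = 4.2/EI and f₁₂ = f₂₁ = 2.1/EI.
Compatibility — zero rotation at each built-in end:
  4.2 M_P + 2.1 M_Q = 713.9
  2.1 M_P + 4.2 M_Q = 862.5
Solving the pair gives M_P = 89.74 kN·m and M_Q = 160.5 kN·m (hogging).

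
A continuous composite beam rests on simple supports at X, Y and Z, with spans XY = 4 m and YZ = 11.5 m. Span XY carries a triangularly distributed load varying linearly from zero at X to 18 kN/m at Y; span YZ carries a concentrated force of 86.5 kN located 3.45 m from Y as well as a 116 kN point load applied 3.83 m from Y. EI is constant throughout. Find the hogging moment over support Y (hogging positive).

M_Y = 319.9 kN·m

Take M_Y as the redundant. Released structure: two simple spans XY and YZ with a hinge at Y.
Rotations at Y on the released spans (each span's end-slope, ×1/EI):
  span XY: triangular load, peak 18: w₀L³/(45EI) = 25.6/EI
  span YZ: point load 86.5 at a = 3.45: Pab(L + b)/(6LEI) = 680.7/EI
  span YZ: point load 116 at a = 3.83: Pab(L + b)/(6LEI) = 946.7/EI
  relative rotation θ_0 = (25.6 + 1627)/EI = 1653/EI
A unit hogging moment at Y produces rotation L₁/(3EI) + L₂/(3EI) = 5.167/EI.
Compatibility: M_Y·(L₁+L₂)/(3EI) = θ_0, giving M_Y = 319.9 kN·m (hogging).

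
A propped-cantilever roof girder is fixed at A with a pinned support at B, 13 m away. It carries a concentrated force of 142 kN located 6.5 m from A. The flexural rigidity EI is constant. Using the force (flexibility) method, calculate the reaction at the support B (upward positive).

Take the reaction at B as the redundant and release it; the primary structure is a cantilever fixed at A.
Downward deflection at the released point B due to the loads:
  point load 142 at a = 6.5: Pa²(3L − a)/(6EI) = 32497/EI
Tip deflection under a unit load at B: L³/(3EI) = 732.3/EI.
Compatibility at B: δ_0 − R_B·δ_{BB} = 0, so R_B = 32497/732.3 = 44.38 kN.

R_B = 44.38 kN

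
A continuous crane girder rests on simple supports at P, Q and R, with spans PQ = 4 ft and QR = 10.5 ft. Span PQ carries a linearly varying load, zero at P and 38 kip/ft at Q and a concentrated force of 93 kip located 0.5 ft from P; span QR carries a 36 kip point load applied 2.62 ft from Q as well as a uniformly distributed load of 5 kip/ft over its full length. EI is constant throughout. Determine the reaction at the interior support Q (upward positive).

R_Q = 154.3 kip

Insert a hinge at Q; M_Q is the redundant, and each span becomes simply supported.
Discontinuity in slope at Q on the released structure — sum the simple-span end rotations:
  span PQ: triangular load, peak 38: w₀L³/(45EI) = 54.04/EI
  span PQ: point load 93 at a = 0.5: Pab(L + a)/(6LEI) = 30.52/EI
  span QR: point load 36 at a = 2.62: Pab(L + b)/(6LEI) = 216.8/EI
  span QR: UDL 5: wL³/(24EI) = 241.2/EI
  relative rotation θ_0 = (84.56 + 458)/EI = 542.6/EI
A unit hogging moment at Q produces rotation L₁/(3EI) + L₂/(3EI) = 4.833/EI.
Compatibility: M_Q·(L₁+L₂)/(3EI) = θ_0, giving M_Q = 112.3 kip·ft (hogging).
Span PQ, ΣM about P with M_Q applied at Q: R_Q^{PQ}·4 = 249.2 + 112.3, so R_Q^{PQ} = 90.36 kip and R_P = 169 − 90.36 = 78.64 kip.
Span QR, ΣM about R: R_Q^{QR}·10.5 = 559.3 + 112.3, so R_Q^{QR} = 63.96 kip and R_R = 88.5 − 63.96 = 24.54 kip.
R_Q = 90.36 + 63.96 = 154.3 kip.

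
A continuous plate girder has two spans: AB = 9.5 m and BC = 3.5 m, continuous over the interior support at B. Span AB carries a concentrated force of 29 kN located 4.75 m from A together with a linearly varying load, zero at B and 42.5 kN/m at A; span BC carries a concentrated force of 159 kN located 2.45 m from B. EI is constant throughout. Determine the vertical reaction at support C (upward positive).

R_C = 47.96 kN

Take M_B as the redundant. Released structure: two simple spans AB and BC with a hinge at B.
Discontinuity in slope at B on the released structure — sum the simple-span end rotations:
  span AB: point load 29 at a = 4.75: Pab(L + a)/(6LEI) = 163.6/EI
  span AB: triangular load, peak 42.5: 7w₀L³/(360EI) = 708.5/EI
  span BC: point load 159 at a = 2.45: Pab(L + b)/(6LEI) = 88.62/EI
  relative rotation θ_0 = (872.1 + 88.62)/EI = 960.7/EI
A unit hogging moment at B produces rotation L₁/(3EI) + L₂/(3EI) = 4.333/EI.
Compatibility: M_B·(L₁+L₂)/(3EI) = θ_0, giving M_B = 221.7 kN·m (hogging).
Span BC, ΣM about C: R_B^{BC}·3.5 = 166.9 + 221.7, so R_B^{BC} = 111 kN and R_C = 159 − 111 = 47.96 kN.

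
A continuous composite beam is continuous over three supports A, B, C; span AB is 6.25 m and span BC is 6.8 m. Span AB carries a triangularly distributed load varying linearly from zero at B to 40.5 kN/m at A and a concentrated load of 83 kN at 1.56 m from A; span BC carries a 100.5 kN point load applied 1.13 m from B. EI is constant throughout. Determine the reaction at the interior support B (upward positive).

R_B = 183.1 kN

Release continuity at B by inserting a hinge; the redundant is the internal moment M_B. The primary structure is two simply-supported spans AB and BC.
Discontinuity in slope at B on the released structure — sum the simple-span end rotations:
  span AB: triangular load, peak 40.5: 7w₀L³/(360EI) = 192.3/EI
  span AB: point load 83 at a = 1.56: Pab(L + a)/(6LEI) = 126.5/EI
  span BC: point load 100.5 at a = 1.13: Pab(L + b)/(6LEI) = 196.8/EI
  relative rotation θ_0 = (318.7 + 196.8)/EI = 515.5/EI
A unit hogging moment at B produces rotation L₁/(3EI) + L₂/(3EI) = 4.35/EI.
Compatibility: M_B·(L₁+L₂)/(3EI) = θ_0, giving M_B = 118.5 kN·m (hogging).
Span AB, ΣM about A with M_B applied at B: R_B^{AB}·6.25 = 393.2 + 118.5, so R_B^{AB} = 81.87 kN and R_A = 209.6 − 81.87 = 127.7 kN.
Span BC, ΣM about C: R_B^{BC}·6.8 = 569.8 + 118.5, so R_B^{BC} = 101.2 kN and R_C = 100.5 − 101.2 = -0.7278 kN.
R_B = 81.87 + 101.2 = 183.1 kN.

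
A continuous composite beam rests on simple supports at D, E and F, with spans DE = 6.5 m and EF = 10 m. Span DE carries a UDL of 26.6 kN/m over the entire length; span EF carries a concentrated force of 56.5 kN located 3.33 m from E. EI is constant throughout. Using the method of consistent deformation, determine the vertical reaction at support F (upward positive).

Take M_E as the redundant. Released structure: two simple spans DE and EF with a hinge at E.
Rotations at E on the released spans (each span's end-slope, ×1/EI):
  span DE: UDL 26.6: wL³/(24EI) = 304.4/EI
  span EF: point load 56.5 at a = 3.33: Pab(L + b)/(6LEI) = 348.7/EI
  relative rotation θ_0 = (304.4 + 348.7)/EI = 653/EI
A unit hogging moment at E produces rotation L₁/(3EI) + L₂/(3EI) = 5.5/EI.
Slope continuity at E: θ_0 = M_E·5.5/EI, so M_E = 653/5.5 = 118.7 kN·m (hogging).
Span EF, ΣM about F: R_E^{EF}·10 = 376.9 + 118.7, so R_E^{EF} = 49.56 kN and R_F = 56.5 − 49.56 = 6.941 kN.

R_F = 6.941 kN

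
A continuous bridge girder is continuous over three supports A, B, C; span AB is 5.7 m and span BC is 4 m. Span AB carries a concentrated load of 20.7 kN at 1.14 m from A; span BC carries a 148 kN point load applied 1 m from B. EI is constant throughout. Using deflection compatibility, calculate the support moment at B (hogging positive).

Take M_B as the redundant. Released structure: two simple spans AB and BC with a hinge at B.
Discontinuity in slope at B on the released structure — sum the simple-span end rotations:
  span AB: point load 20.7 at a = 1.14: Pab(L + a)/(6LEI) = 21.52/EI
  span BC: point load 148 at a = 1: Pab(L + b)/(6LEI) = 129.5/EI
  relative rotation θ_0 = (21.52 + 129.5)/EI = 151/EI
A unit hogging moment at B produces rotation L₁/(3EI) + L₂/(3EI) = 3.233/EI.
Compatibility: M_B·(L₁+L₂)/(3EI) = θ_0, giving M_B = 46.71 kN·m (hogging).

M_B = 46.71 kN·m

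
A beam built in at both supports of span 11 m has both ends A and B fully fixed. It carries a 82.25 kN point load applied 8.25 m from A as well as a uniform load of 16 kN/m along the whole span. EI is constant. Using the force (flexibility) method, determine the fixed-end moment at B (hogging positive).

Release both end moments; the primary structure is a simply-supported span AB with redundants M_A and M_B.
Simple-span end rotations at A and B under the given loads:
  at A: point load 82.25 at a = 8.25: Pab(L + b)/(6LEI) = 388.8/EI
  at B: point load 82.25 at a = 8.25: Pab(L + a)/(6LEI) = 544.3/EI
  at A: UDL 16: wL³/(24EI) = 887.3/EI
  at B: UDL 16: wL³/(24EI) = 887.3/EI
  θ_A0 = 1276/EI,  θ_B0 = 1432/EI
Flexibility coefficients: a unit moment at one end gives L/(3EI) there and L/(6EI) at the far end, so f₁₁ = f₂₂ = 3.667/EI and f₁₂ = f₂₁ = 1.833/EI.
Compatibility — zero rotation at each built-in end:
  3.667 M_A + 1.833 M_B = 1276
  1.833 M_A + 3.667 M_B = 1432
Solving the pair gives M_A = 203.7 kN·m and M_B = 288.6 kN·m (hogging).

M_B = 288.6 kN·m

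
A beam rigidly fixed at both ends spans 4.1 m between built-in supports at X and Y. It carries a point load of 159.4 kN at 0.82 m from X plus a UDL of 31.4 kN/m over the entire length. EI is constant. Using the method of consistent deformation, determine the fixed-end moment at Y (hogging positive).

Take the two fixed-end moments M_X, M_Y as redundants; the released structure is the simple span XY.
Simple-span end rotations at X and Y under the given loads:
  at X: point load 159.4 at a = 0.82: Pab(L + b)/(6LEI) = 128.6/EI
  at Y: point load 159.4 at a = 0.82: Pab(L + a)/(6LEI) = 85.74/EI
  at X: UDL 31.4: wL³/(24EI) = 90.17/EI
  at Y: UDL 31.4: wL³/(24EI) = 90.17/EI
  θ_X0 = 218.8/EI,  θ_Y0 = 175.9/EI
Flexibility coefficients: a unit moment at one end gives L/(3EI) there and L/(6EI) at the far end, so f₁₁ = f₂₂ = 1.367/EI and f₁₂ = f₂₁ = 0.6833/EI.
Compatibility — zero rotation at each built-in end:
  1.367 M_X + 0.6833 M_Y = 218.8
  0.6833 M_X + 1.367 M_Y = 175.9
Solving the pair gives M_X = 127.6 kN·m and M_Y = 64.9 kN·m (hogging).

M_Y = 64.9 kN·m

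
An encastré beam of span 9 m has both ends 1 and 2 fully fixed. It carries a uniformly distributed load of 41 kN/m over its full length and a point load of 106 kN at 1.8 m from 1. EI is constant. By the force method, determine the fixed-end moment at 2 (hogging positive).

M_2 = 307.3 kN·m

Take the two fixed-end moments M_1, M_2 as redundants; the released structure is the simple span 12.
End rotations of the released simple span under the applied load (×1/EI):
  at 1: UDL 41: wL³/(24EI) = 1245/EI
  at 2: UDL 41: wL³/(24EI) = 1245/EI
  at 1: point load 106 at a = 1.8: Pab(L + b)/(6LEI) = 412.1/EI
  at 2: point load 106 at a = 1.8: Pab(L + a)/(6LEI) = 274.8/EI
  θ_10 = 1658/EI,  θ_20 = 1520/EI
Flexibility coefficients: a unit moment at one end gives L/(3EI) there and L/(6EI) at the far end, so f₁₁ = f₂₂ = 3/EI and f₁₂ = f₂₁ = 1.5/EI.
Compatibility — zero rotation at each built-in end:
  3 M_1 + 1.5 M_2 = 1658
  1.5 M_1 + 3 M_2 = 1520
Solving the pair gives M_1 = 398.9 kN·m and M_2 = 307.3 kN·m (hogging).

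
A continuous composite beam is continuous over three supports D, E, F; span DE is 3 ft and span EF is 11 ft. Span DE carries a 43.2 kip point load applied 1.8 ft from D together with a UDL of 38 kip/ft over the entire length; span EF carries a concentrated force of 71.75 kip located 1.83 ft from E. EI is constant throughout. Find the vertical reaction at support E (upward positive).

R_E = 182.3 kip

Insert a hinge at E; M_E is the redundant, and each span becomes simply supported.
Discontinuity in slope at E on the released structure — sum the simple-span end rotations:
  span DE: point load 43.2 at a = 1.8: Pab(L + a)/(6LEI) = 24.88/EI
  span DE: UDL 38: wL³/(24EI) = 42.75/EI
  span EF: point load 71.75 at a = 1.83: Pab(L + b)/(6LEI) = 368/EI
  relative rotation θ_0 = (67.63 + 368)/EI = 435.6/EI
A unit hogging moment at E produces rotation L₁/(3EI) + L₂/(3EI) = 4.667/EI.
Slope continuity at E: θ_0 = M_E·4.667/EI, so M_E = 435.6/4.667 = 93.34 kip·ft (hogging).
Span DE, ΣM about D with M_E applied at E: R_E^{DE}·3 = 248.8 + 93.34, so R_E^{DE} = 114 kip and R_D = 157.2 − 114 = 43.17 kip.
Span EF, ΣM about F: R_E^{EF}·11 = 657.9 + 93.34, so R_E^{EF} = 68.3 kip and R_F = 71.75 − 68.3 = 3.451 kip.
R_E = 114 + 68.3 = 182.3 kip.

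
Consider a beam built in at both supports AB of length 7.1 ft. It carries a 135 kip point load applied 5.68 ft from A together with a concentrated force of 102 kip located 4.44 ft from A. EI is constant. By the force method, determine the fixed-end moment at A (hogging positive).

Release both end moments; the primary structure is a simply-supported span AB with redundants M_A and M_B.
End rotations of the released simple span under the applied load (×1/EI):
  at A: point load 135 at a = 5.68: Pab(L + b)/(6LEI) = 217.8/EI
  at B: point load 135 at a = 5.68: Pab(L + a)/(6LEI) = 326.7/EI
  at A: point load 102 at a = 4.44: Pab(L + b)/(6LEI) = 276/EI
  at B: point load 102 at a = 4.44: Pab(L + a)/(6LEI) = 326.3/EI
  θ_A0 = 493.8/EI,  θ_B0 = 653/EI
Flexibility coefficients: a unit moment at one end gives L/(3EI) there and L/(6EI) at the far end, so f₁₁ = f₂₂ = 2.367/EI and f₁₂ = f₂₁ = 1.183/EI.
Compatibility — zero rotation at each built-in end:
  2.367 M_A + 1.183 M_B = 493.8
  1.183 M_A + 2.367 M_B = 653
Solving the pair gives M_A = 94.24 kip·ft and M_B = 228.8 kip·ft (hogging).

M_A = 94.24 kip·ft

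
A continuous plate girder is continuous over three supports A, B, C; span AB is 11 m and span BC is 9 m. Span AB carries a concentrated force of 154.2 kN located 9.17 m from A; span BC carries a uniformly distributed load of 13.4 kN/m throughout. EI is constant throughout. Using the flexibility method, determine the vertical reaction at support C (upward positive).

Take M_B as the redundant. Released structure: two simple spans AB and BC with a hinge at B.
Discontinuity in slope at B on the released structure — sum the simple-span end rotations:
  span AB: point load 154.2 at a = 9.17: Pab(L + a)/(6LEI) = 790.8/EI
  span BC: UDL 13.4: wL³/(24EI) = 407/EI
  relative rotation θ_0 = (790.8 + 407)/EI = 1198/EI
A unit hogging moment at B produces rotation L₁/(3EI) + L₂/(3EI) = 6.667/EI.
Compatibility: M_B·(L₁+L₂)/(3EI) = θ_0, giving M_B = 179.7 kN·m (hogging).
Span BC, ΣM about C: R_B^{BC}·9 = 542.7 + 179.7, so R_B^{BC} = 80.26 kN and R_C = 120.6 − 80.26 = 40.34 kN.

R_C = 40.34 kN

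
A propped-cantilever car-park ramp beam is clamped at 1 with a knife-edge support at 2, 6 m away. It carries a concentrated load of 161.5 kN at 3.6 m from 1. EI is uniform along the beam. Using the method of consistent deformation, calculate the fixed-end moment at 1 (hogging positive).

Release the roller at 2. Primary structure: cantilever fixed at 1.
Downward deflection at the released point 2 due to the loads:
  point load 161.5 at a = 3.6: Pa²(3L − a)/(6EI) = 5023/EI
Tip deflection under a unit load at 2: L³/(3EI) = 72/EI.
Compatibility at 2: δ_0 − R_2·δ_{22} = 0, so R_2 = 5023/72 = 69.77 kN.
Moment equilibrium about 1: M_1 = Σ(load moments about 1) − R_2·L = 581.4 − 69.77×6 = 162.8 kN·m.

M_1 = 162.8 kN·m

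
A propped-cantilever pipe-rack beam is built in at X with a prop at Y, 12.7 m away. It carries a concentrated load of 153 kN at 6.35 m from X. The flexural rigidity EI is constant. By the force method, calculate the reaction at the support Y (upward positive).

R_Y = 47.81 kN

Choose R_Y as the redundant. The primary structure is the cantilever fixed at X.
Deflection at Y on the released cantilever, summing each load's contribution:
  point load 153 at a = 6.35: Pa²(3L − a)/(6EI) = 32646/EI
Flexibility coefficient — unit upward force at Y: δ_{YY} = L³/(3EI) = 682.8/EI.
Compatibility at Y: δ_0 − R_Y·δ_{YY} = 0, so R_Y = 32646/682.8 = 47.81 kN.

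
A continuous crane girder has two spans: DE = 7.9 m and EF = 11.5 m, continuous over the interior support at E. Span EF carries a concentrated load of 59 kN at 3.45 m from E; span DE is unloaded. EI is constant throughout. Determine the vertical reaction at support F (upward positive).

R_F = 11.46 kN

Insert a hinge at E; M_E is the redundant, and each span becomes simply supported.
End slopes at the hinge E, treating each span as simply supported:
  span EF: point load 59 at a = 3.45: Pab(L + b)/(6LEI) = 464.3/EI
  relative rotation θ_0 = (0 + 464.3)/EI = 464.3/EI
A unit hogging moment at E produces rotation L₁/(3EI) + L₂/(3EI) = 6.467/EI.
Slope continuity at E: θ_0 = M_E·6.467/EI, so M_E = 464.3/6.467 = 71.79 kN·m (hogging).
Span EF, ΣM about F: R_E^{EF}·11.5 = 474.9 + 71.79, so R_E^{EF} = 47.54 kN and R_F = 59 − 47.54 = 11.46 kN.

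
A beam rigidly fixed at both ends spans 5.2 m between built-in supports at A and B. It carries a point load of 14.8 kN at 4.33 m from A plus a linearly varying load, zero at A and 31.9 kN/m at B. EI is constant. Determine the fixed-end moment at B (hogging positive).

Release both end moments; the primary structure is a simply-supported span AB with redundants M_A and M_B.
End rotations of the released simple span under the applied load (×1/EI):
  at A: point load 14.8 at a = 4.33: Pab(L + b)/(6LEI) = 10.85/EI
  at B: point load 14.8 at a = 4.33: Pab(L + a)/(6LEI) = 17.03/EI
  at A: triangular load, peak 31.9: 7w₀L³/(360EI) = 87.22/EI
  at B: triangular load, peak 31.9: w₀L³/(45EI) = 99.68/EI
  θ_A0 = 98.06/EI,  θ_B0 = 116.7/EI
Flexibility coefficients: a unit moment at one end gives L/(3EI) there and L/(6EI) at the far end, so f₁₁ = f₂₂ = 1.733/EI and f₁₂ = f₂₁ = 0.8667/EI.
Compatibility — zero rotation at each built-in end:
  1.733 M_A + 0.8667 M_B = 98.06
  0.8667 M_A + 1.733 M_B = 116.7
Solving the pair gives M_A = 30.55 kN·m and M_B = 52.06 kN·m (hogging).

M_B = 52.06 kN·m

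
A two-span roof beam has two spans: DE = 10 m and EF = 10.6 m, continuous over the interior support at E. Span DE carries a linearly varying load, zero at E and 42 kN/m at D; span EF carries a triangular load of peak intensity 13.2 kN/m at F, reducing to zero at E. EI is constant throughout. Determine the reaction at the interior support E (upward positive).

R_E = 125.1 kN

Release continuity at E by inserting a hinge; the redundant is the internal moment M_E. The primary structure is two simply-supported spans DE and EF.
End slopes at the hinge E, treating each span as simply supported:
  span DE: triangular load, peak 42: 7w₀L³/(360EI) = 816.7/EI
  span EF: triangular load, peak 13.2: 7w₀L³/(360EI) = 305.7/EI
  relative rotation θ_0 = (816.7 + 305.7)/EI = 1122/EI
A unit hogging moment at E produces rotation L₁/(3EI) + L₂/(3EI) = 6.867/EI.
Compatibility: M_E·(L₁+L₂)/(3EI) = θ_0, giving M_E = 163.5 kN·m (hogging).
Span DE, ΣM about D with M_E applied at E: R_E^{DE}·10 = 700 + 163.5, so R_E^{DE} = 86.35 kN and R_D = 210 − 86.35 = 123.7 kN.
Span EF, ΣM about F: R_E^{EF}·10.6 = 247.2 + 163.5, so R_E^{EF} = 38.74 kN and R_F = 69.96 − 38.74 = 31.22 kN.
R_E = 86.35 + 38.74 = 125.1 kN.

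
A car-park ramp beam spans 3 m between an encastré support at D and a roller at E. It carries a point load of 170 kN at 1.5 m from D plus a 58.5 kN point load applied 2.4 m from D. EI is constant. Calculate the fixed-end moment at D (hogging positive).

Take the reaction at E as the redundant and release it; the primary structure is a cantilever fixed at D.
Downward deflection at the released point E due to the loads:
  point load 170 at a = 1.5: Pa²(3L − a)/(6EI) = 478.1/EI
  point load 58.5 at a = 2.4: Pa²(3L − a)/(6EI) = 370.7/EI
  δ_0 = 848.8/EI
Tip deflection under a unit load at E: L³/(3EI) = 9/EI.
The prop prevents deflection at E: R_E = δ_0/δ_{EE} = 848.8/9 = 94.31 kN.
Moment equilibrium about D: M_D = Σ(load moments about D) − R_E·L = 395.4 − 94.31×3 = 112.5 kN·m.

M_D = 112.5 kN·m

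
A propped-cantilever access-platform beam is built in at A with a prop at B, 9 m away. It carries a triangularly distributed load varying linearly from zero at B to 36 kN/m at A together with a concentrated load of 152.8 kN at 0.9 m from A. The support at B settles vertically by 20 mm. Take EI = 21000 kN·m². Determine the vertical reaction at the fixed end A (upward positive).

R_A = 281.9 kN

Remove the prop at B; the released (primary) structure is a cantilever built in at A.
Deflection at B on the released cantilever, summing each load's contribution:
  triangular load, peak 36 at the fixed end: w₀L⁴/(30EI) = 7873/EI
  point load 152.8 at a = 0.9: Pa²(3L − a)/(6EI) = 538.4/EI
  δ_0 = 8412/EI
Tip deflection under a unit load at B: L³/(3EI) = 243/EI.
With EI = 21000 kN·m²: δ_0 = 0.40055 m and δ_{BB} = 0.011571 m/kN.
Compatibility — the beam at B must follow the support down by 0.02 m: δ_0 − R_B·δ_{BB} = 0.02, so R_B = (0.40055 − 0.02)/0.011571 = 32.89 kN.
Vertical equilibrium: R_A = ΣP − R_B = 314.8 − 32.89 = 281.9 kN.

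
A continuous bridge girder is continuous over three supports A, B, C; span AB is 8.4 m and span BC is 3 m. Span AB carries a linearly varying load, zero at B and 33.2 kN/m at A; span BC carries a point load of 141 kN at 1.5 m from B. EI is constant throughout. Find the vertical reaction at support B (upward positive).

R_B = 172 kN

Insert a hinge at B; M_B is the redundant, and each span becomes simply supported.
Discontinuity in slope at B on the released structure — sum the simple-span end rotations:
  span AB: triangular load, peak 33.2: 7w₀L³/(360EI) = 382.6/EI
  span BC: point load 141 at a = 1.5: Pab(L + b)/(6LEI) = 79.31/EI
  relative rotation θ_0 = (382.6 + 79.31)/EI = 461.9/EI
A unit hogging moment at B produces rotation L₁/(3EI) + L₂/(3EI) = 3.8/EI.
Compatibility: M_B·(L₁+L₂)/(3EI) = θ_0, giving M_B = 121.6 kN·m (hogging).
Span AB, ΣM about A with M_B applied at B: R_B^{AB}·8.4 = 390.4 + 121.6, so R_B^{AB} = 60.95 kN and R_A = 139.4 − 60.95 = 78.49 kN.
Span BC, ΣM about C: R_B^{BC}·3 = 211.5 + 121.6, so R_B^{BC} = 111 kN and R_C = 141 − 111 = 29.98 kN.
R_B = 60.95 + 111 = 172 kN.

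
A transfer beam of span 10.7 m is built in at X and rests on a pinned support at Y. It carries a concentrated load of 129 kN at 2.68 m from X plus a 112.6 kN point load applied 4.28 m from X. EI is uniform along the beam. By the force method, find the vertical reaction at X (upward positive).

Choose R_Y as the redundant. The primary structure is the cantilever fixed at X.
Primary-structure tip deflection at Y by superposition:
  point load 129 at a = 2.68: Pa²(3L − a)/(6EI) = 4543/EI
  point load 112.6 at a = 4.28: Pa²(3L − a)/(6EI) = 9564/EI
  δ_0 = 14107/EI
Flexibility coefficient — unit upward force at Y: δ_{YY} = L³/(3EI) = 408.3/EI.
Compatibility at Y: δ_0 − R_Y·δ_{YY} = 0, so R_Y = 14107/408.3 = 34.55 kN.
Vertical equilibrium: R_X = ΣP − R_Y = 241.6 − 34.55 = 207.1 kN.

R_X = 207.1 kN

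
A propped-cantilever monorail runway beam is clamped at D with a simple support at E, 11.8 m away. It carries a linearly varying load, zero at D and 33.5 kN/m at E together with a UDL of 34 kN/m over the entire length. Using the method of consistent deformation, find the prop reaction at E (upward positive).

R_E = 259.2 kN

Release the roller at E. Primary structure: cantilever fixed at D.
Downward deflection at the released point E due to the loads:
  triangular load, peak 33.5 at the free end: 11w₀L⁴/(120EI) = 59537/EI
  UDL 34: wL⁴/(8EI) = 82398/EI
  δ_0 = 141935/EI
Tip deflection under a unit load at E: L³/(3EI) = 547.7/EI.
Compatibility at E: δ_0 − R_E·δ_{EE} = 0, so R_E = 141935/547.7 = 259.2 kN.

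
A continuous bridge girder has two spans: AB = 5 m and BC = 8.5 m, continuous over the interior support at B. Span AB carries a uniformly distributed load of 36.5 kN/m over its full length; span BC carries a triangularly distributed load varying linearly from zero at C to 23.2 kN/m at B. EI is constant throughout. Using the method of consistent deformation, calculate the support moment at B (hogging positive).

Take M_B as the redundant. Released structure: two simple spans AB and BC with a hinge at B.
End slopes at the hinge B, treating each span as simply supported:
  span AB: UDL 36.5: wL³/(24EI) = 190.1/EI
  span BC: triangular load, peak 23.2: w₀L³/(45EI) = 316.6/EI
  relative rotation θ_0 = (190.1 + 316.6)/EI = 506.7/EI
A unit hogging moment at B produces rotation L₁/(3EI) + L₂/(3EI) = 4.5/EI.
Compatibility: M_B·(L₁+L₂)/(3EI) = θ_0, giving M_B = 112.6 kN·m (hogging).

M_B = 112.6 kN·m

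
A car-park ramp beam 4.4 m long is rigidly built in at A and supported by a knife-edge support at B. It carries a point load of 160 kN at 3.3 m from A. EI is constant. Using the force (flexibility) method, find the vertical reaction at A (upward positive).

R_A = 58.75 kN

Take the reaction at B as the redundant and release it; the primary structure is a cantilever fixed at A.
Primary-structure tip deflection at B by superposition:
  point load 160 at a = 3.3: Pa²(3L − a)/(6EI) = 2875/EI
Flexibility coefficient — unit upward force at B: δ_{BB} = L³/(3EI) = 28.39/EI.
Compatibility at B: δ_0 − R_B·δ_{BB} = 0, so R_B = 2875/28.39 = 101.2 kN.
Vertical equilibrium: R_A = ΣP − R_B = 160 − 101.2 = 58.75 kN.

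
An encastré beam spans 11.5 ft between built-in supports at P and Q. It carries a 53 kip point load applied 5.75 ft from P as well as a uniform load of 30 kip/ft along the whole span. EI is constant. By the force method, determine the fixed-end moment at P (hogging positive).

Take the two fixed-end moments M_P, M_Q as redundants; the released structure is the simple span PQ.
End rotations of the released simple span under the applied load (×1/EI):
  at P: point load 53 at a = 5.75: Pab(L + b)/(6LEI) = 438.1/EI
  at Q: point load 53 at a = 5.75: Pab(L + a)/(6LEI) = 438.1/EI
  at P: UDL 30: wL³/(24EI) = 1901/EI
  at Q: UDL 30: wL³/(24EI) = 1901/EI
  θ_P0 = 2339/EI,  θ_Q0 = 2339/EI
Flexibility coefficients: a unit moment at one end gives L/(3EI) there and L/(6EI) at the far end, so f₁₁ = f₂₂ = 3.833/EI and f₁₂ = f₂₁ = 1.917/EI.
Compatibility — zero rotation at each built-in end:
  3.833 M_P + 1.917 M_Q = 2339
  1.917 M_P + 3.833 M_Q = 2339
Solving the pair gives M_P = 406.8 kip·ft and M_Q = 406.8 kip·ft (hogging).

M_P = 406.8 kip·ft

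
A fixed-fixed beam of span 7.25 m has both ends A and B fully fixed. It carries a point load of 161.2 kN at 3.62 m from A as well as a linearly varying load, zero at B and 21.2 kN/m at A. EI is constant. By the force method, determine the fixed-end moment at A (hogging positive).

Release both end moments; the primary structure is a simply-supported span AB with redundants M_A and M_B.
End rotations of the released simple span under the applied load (×1/EI):
  at A: point load 161.2 at a = 3.62: Pab(L + b)/(6LEI) = 529.8/EI
  at B: point load 161.2 at a = 3.62: Pab(L + a)/(6LEI) = 529.3/EI
  at A: triangular load, peak 21.2: w₀L³/(45EI) = 179.5/EI
  at B: triangular load, peak 21.2: 7w₀L³/(360EI) = 157.1/EI
  θ_A0 = 709.3/EI,  θ_B0 = 686.4/EI
Flexibility coefficients: a unit moment at one end gives L/(3EI) there and L/(6EI) at the far end, so f₁₁ = f₂₂ = 2.417/EI and f₁₂ = f₂₁ = 1.208/EI.
Compatibility — zero rotation at each built-in end:
  2.417 M_A + 1.208 M_B = 709.3
  1.208 M_A + 2.417 M_B = 686.4
Solving the pair gives M_A = 202 kN·m and M_B = 183 kN·m (hogging).

M_A = 202 kN·m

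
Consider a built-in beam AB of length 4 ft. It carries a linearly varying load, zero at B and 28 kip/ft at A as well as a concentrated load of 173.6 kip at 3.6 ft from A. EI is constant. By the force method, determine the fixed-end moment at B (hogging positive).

Take the two fixed-end moments M_A, M_B as redundants; the released structure is the simple span AB.
On the primary (simply-supported) span, the end slopes from the loading are:
  at A: triangular load, peak 28: w₀L³/(45EI) = 39.82/EI
  at B: triangular load, peak 28: 7w₀L³/(360EI) = 34.84/EI
  at A: point load 173.6 at a = 3.6: Pab(L + b)/(6LEI) = 45.83/EI
  at B: point load 173.6 at a = 3.6: Pab(L + a)/(6LEI) = 79.16/EI
  θ_A0 = 85.65/EI,  θ_B0 = 114/EI
Flexibility coefficients: a unit moment at one end gives L/(3EI) there and L/(6EI) at the far end, so f₁₁ = f₂₂ = 1.333/EI and f₁₂ = f₂₁ = 0.6667/EI.
Compatibility — zero rotation at each built-in end:
  1.333 M_A + 0.6667 M_B = 85.65
  0.6667 M_A + 1.333 M_B = 114
Solving the pair gives M_A = 28.65 kip·ft and M_B = 71.18 kip·ft (hogging).

M_B = 71.18 kip·ft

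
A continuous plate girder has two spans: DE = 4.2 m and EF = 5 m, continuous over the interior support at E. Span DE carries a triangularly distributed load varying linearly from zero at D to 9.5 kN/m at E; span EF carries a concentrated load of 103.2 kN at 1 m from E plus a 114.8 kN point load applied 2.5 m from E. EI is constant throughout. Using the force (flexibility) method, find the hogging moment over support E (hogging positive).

M_E = 104 kN·m

Insert a hinge at E; M_E is the redundant, and each span becomes simply supported.
Rotations at E on the released spans (each span's end-slope, ×1/EI):
  span DE: triangular load, peak 9.5: w₀L³/(45EI) = 15.64/EI
  span EF: point load 103.2 at a = 1: Pab(L + b)/(6LEI) = 123.8/EI
  span EF: point load 114.8 at a = 2.5: Pab(L + b)/(6LEI) = 179.4/EI
  relative rotation θ_0 = (15.64 + 303.2)/EI = 318.9/EI
A unit hogging moment at E produces rotation L₁/(3EI) + L₂/(3EI) = 3.067/EI.
Slope continuity at E: θ_0 = M_E·3.067/EI, so M_E = 318.9/3.067 = 104 kN·m (hogging).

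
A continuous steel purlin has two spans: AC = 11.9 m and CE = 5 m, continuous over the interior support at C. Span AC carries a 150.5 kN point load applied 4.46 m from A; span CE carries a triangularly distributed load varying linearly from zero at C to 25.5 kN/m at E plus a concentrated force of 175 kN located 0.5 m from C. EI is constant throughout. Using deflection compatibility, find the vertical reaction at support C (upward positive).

Take M_C as the redundant. Released structure: two simple spans AC and CE with a hinge at C.
Discontinuity in slope at C on the released structure — sum the simple-span end rotations:
  span AC: point load 150.5 at a = 4.46: Pab(L + a)/(6LEI) = 1144/EI
  span CE: triangular load, peak 25.5: 7w₀L³/(360EI) = 61.98/EI
  span CE: point load 175 at a = 0.5: Pab(L + b)/(6LEI) = 124.7/EI
  relative rotation θ_0 = (1144 + 186.7)/EI = 1331/EI
A unit hogging moment at C produces rotation L₁/(3EI) + L₂/(3EI) = 5.633/EI.
Slope continuity at C: θ_0 = M_C·5.633/EI, so M_C = 1331/5.633 = 236.3 kN·m (hogging).
Span AC, ΣM about A with M_C applied at C: R_C^{AC}·11.9 = 671.2 + 236.3, so R_C^{AC} = 76.26 kN and R_A = 150.5 − 76.26 = 74.24 kN.
Span CE, ΣM about E: R_C^{CE}·5 = 893.8 + 236.3, so R_C^{CE} = 226 kN and R_E = 238.8 − 226 = 12.75 kN.
R_C = 76.26 + 226 = 302.3 kN.

R_C = 302.3 kN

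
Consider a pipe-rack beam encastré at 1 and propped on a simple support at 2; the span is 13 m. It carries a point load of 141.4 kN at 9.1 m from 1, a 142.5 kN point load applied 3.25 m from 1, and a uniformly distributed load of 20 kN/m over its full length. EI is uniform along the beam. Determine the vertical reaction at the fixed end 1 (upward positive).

R_1 = 354.5 kN

Choose R_2 as the redundant. The primary structure is the cantilever fixed at 1.
Free-end deflection of the primary structure under the applied loading (downward +):
  point load 141.4 at a = 9.1: Pa²(3L − a)/(6EI) = 58352/EI
  point load 142.5 at a = 3.25: Pa²(3L − a)/(6EI) = 8968/EI
  UDL 20: wL⁴/(8EI) = 71402/EI
  δ_0 = 138722/EI
Tip deflection under a unit load at 2: L³/(3EI) = 732.3/EI.
Compatibility at 2: δ_0 − R_2·δ_{22} = 0, so R_2 = 138722/732.3 = 189.4 kN.
Vertical equilibrium: R_1 = ΣP − R_2 = 543.9 − 189.4 = 354.5 kN.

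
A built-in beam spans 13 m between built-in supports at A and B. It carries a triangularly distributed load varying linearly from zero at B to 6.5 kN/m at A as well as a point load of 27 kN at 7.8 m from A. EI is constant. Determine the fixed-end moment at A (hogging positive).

M_A = 88.62 kN·m

Release both end moments; the primary structure is a simply-supported span AB with redundants M_A and M_B.
Simple-span end rotations at A and B under the given loads:
  at A: triangular load, peak 6.5: w₀L³/(45EI) = 317.3/EI
  at B: triangular load, peak 6.5: 7w₀L³/(360EI) = 277.7/EI
  at A: point load 27 at a = 7.8: Pab(L + b)/(6LEI) = 255.5/EI
  at B: point load 27 at a = 7.8: Pab(L + a)/(6LEI) = 292/EI
  θ_A0 = 572.9/EI,  θ_B0 = 569.7/EI
Flexibility coefficients: a unit moment at one end gives L/(3EI) there and L/(6EI) at the far end, so f₁₁ = f₂₂ = 4.333/EI and f₁₂ = f₂₁ = 2.167/EI.
Compatibility — zero rotation at each built-in end:
  4.333 M_A + 2.167 M_B = 572.9
  2.167 M_A + 4.333 M_B = 569.7
Solving the pair gives M_A = 88.62 kN·m and M_B = 87.16 kN·m (hogging).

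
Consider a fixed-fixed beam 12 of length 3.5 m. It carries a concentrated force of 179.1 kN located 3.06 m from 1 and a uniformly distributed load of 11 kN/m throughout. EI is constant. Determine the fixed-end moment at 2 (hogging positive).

M_2 = 71.47 kN·m

Take the two fixed-end moments M_1, M_2 as redundants; the released structure is the simple span 12.
Simple-span end rotations at 1 and 2 under the given loads:
  at 1: point load 179.1 at a = 3.06: Pab(L + b)/(6LEI) = 45.24/EI
  at 2: point load 179.1 at a = 3.06: Pab(L + a)/(6LEI) = 75.33/EI
  at 1: UDL 11: wL³/(24EI) = 19.65/EI
  at 2: UDL 11: wL³/(24EI) = 19.65/EI
  θ_10 = 64.89/EI,  θ_20 = 94.98/EI
Flexibility coefficients: a unit moment at one end gives L/(3EI) there and L/(6EI) at the far end, so f₁₁ = f₂₂ = 1.167/EI and f₁₂ = f₂₁ = 0.5833/EI.
Compatibility — zero rotation at each built-in end:
  1.167 M_1 + 0.5833 M_2 = 64.89
  0.5833 M_1 + 1.167 M_2 = 94.98
Solving the pair gives M_1 = 19.89 kN·m and M_2 = 71.47 kN·m (hogging).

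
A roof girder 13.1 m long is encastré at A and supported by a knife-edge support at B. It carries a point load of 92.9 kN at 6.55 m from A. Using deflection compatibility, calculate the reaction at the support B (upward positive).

Remove the prop at B; the released (primary) structure is a cantilever built in at A.
Downward deflection at the released point B due to the loads:
  point load 92.9 at a = 6.55: Pa²(3L − a)/(6EI) = 21755/EI
Flexibility coefficient — unit upward force at B: δ_{BB} = L³/(3EI) = 749.4/EI.
Compatibility at B: δ_0 − R_B·δ_{BB} = 0, so R_B = 21755/749.4 = 29.03 kN.

R_B = 29.03 kN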